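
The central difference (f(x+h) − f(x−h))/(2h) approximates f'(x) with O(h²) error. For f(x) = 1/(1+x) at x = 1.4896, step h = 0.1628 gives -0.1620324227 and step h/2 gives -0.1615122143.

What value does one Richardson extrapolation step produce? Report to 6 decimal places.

With r = 2 the leading error scales as h^2, so the weight is 2^2 = 4.
Numerator 4×A(h/2) − A(h) = 4×(-0.1615122143) − (-0.1620324227) = -0.4840164345
(-0.4840164345) ÷ 3 = -0.1613388115

-0.161339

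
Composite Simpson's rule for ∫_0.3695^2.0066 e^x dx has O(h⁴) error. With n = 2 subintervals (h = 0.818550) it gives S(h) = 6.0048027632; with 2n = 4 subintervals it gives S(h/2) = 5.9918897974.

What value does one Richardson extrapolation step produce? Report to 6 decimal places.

5.991029

The method has order 4: 2^4 = 16.
Weighted: 95.8702367584 − 6.0048027632 = 89.8654339952
(16*5.9918897974 − 6.0048027632)/(16 − 1) = 5.9910289330
Correction |R − A(h/2)| = 8.609e-04; gap |A(h/2) − A(h)| = 1.291e-02.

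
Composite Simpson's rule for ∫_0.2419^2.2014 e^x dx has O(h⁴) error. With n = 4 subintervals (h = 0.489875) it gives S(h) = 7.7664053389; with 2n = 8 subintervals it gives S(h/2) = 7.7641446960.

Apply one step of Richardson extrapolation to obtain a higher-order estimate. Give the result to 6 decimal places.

7.763994

Leading term ∝ h^4; use weight 16 = 2^4.
16 × 7.7641446960 = 124.2263151360; 124.2263151360 − 7.7664053389 = 116.4599097971
Denominator 16 − 1 = 15.
So the Richardson estimate is 7.7639939865.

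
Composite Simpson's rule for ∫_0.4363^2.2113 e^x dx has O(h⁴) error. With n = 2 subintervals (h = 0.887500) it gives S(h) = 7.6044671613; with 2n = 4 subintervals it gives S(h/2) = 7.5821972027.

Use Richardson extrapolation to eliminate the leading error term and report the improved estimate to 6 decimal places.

Error is O(h^4); halving h shrinks it by 2^4 = 16.
2^4*A(h/2) = 121.3151552432; minus A(h) gives 113.7106880819.
Denominator 16 − 1 = 15.
Result: 7.5807125388
Shift from A(h/2): −0.0014846639.

7.580713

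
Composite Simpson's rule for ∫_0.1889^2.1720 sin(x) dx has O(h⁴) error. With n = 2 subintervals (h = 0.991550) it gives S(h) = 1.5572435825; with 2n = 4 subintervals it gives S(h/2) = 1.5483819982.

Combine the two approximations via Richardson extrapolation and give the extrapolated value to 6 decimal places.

Method order is 4; weight 2^4 = 16.
16×1.5483819982 = 24.7741119712; 24.7741119712 − 1.5572435825 = 23.2168683887
Divide by 2^4 − 1 = 15.
R = 23.2168683887/15 = 1.5477912259
Shift from A(h/2): −0.0005907723.

1.547791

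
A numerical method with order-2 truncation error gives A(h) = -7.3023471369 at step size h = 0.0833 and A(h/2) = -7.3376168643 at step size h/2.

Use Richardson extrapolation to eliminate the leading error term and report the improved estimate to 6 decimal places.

r = 2, so 2^r = 4.
4·(-7.3376168643) = -29.3504674572; (-29.3504674572) − (-7.3023471369) = -22.0481203203
(4·(-7.3376168643) − (-7.3023471369))/(4 − 1) = -7.3493734401
Gap between inputs: 3.527e-02; correction applied: −0.0117565758.

-7.349373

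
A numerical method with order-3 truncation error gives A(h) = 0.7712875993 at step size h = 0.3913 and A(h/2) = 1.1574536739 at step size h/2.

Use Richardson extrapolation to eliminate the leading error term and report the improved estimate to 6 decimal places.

Leading term ∝ h^3; use weight 8 = 2^3.
Weighted: 9.2596293912 − 0.7712875993 = 8.4883417919
Divide by 2^3 − 1 = 7.
Result: 1.2126202560
Gap between inputs: 3.862e-01; correction applied: +0.0551665821.

1.212620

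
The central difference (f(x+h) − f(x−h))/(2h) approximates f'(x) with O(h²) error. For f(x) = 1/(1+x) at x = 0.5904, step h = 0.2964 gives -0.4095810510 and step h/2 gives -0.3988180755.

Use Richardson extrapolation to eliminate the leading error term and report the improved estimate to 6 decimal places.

-0.395230

Leading term ∝ h^2; use weight 4 = 2^2.
Weighted: (-1.5952723020) − (-0.4095810510) = -1.1856912510
Denominator 4 − 1 = 3.
Result: -0.3952304170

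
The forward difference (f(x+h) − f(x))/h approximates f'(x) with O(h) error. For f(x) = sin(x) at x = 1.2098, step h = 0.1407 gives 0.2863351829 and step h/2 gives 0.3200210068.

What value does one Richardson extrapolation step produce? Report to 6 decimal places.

Order 1 gives 2^r = 2 and 2^r − 1 = 1.
2 × 0.3200210068 − 0.2863351829 = 0.3537068307
Denominator 2 − 1 = 1.
0.3537068307 ÷ 1 = 0.3537068307
Gap between inputs: 3.369e-02; correction applied: +0.0336858239.

0.353707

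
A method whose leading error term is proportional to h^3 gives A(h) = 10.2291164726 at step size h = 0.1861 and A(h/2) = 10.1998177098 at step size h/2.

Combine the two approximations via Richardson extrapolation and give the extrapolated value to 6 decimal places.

10.195632

r = 3, so 2^r = 8.
A(h/2) − A(h) = 10.1998177098 − 10.2291164726 = -0.0292987628
Divide by 2^3 − 1 = 7: (-0.0292987628)/7 = -0.0041855375
R = 10.1998177098 − 0.0041855375 = 10.1956321723
Shift from A(h/2): −0.0041855375.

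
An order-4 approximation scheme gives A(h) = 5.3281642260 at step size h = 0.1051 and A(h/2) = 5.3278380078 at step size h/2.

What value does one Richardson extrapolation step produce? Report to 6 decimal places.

5.327816

With r = 4 the leading error scales as h^4, so the weight is 2^4 = 16.
16*5.3278380078 = 85.2454081248; 85.2454081248 − 5.3281642260 = 79.9172438988
79.9172438988 ÷ 15 = 5.3278162599
Gap between inputs: 3.262e-04; correction applied: −0.0000217479.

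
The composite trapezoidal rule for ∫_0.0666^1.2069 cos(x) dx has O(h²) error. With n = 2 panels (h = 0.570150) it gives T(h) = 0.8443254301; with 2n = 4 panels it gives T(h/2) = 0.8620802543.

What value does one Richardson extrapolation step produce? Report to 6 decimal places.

0.867999

Leading term ∝ h^2; use weight 4 = 2^2.
A(h/2) − A(h) = 0.8620802543 − 0.8443254301 = 0.0177548242
Correction (A(h/2) − A(h))/(4 − 1) = 0.0177548242/3 = 0.0059182747
R = A(h/2) + (A(h/2) − A(h))/3 = 0.8620802543 + 0.0059182747 = 0.8679985290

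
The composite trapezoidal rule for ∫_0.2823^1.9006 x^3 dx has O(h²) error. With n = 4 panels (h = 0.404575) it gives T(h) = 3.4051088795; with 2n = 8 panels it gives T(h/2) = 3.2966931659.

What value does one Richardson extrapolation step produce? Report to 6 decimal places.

3.260555

Error is O(h^2); halving h shrinks it by 2^2 = 4.
4 × 3.2966931659 − 3.4051088795 = 9.7816637841
Extrapolated: 9.7816637841 / 3 = 3.2605545947
Shift from A(h/2): −0.0361385712.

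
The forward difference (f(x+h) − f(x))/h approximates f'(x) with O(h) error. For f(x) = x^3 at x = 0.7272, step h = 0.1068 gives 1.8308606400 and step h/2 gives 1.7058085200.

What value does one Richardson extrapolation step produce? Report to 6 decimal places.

r = 1, so 2^r = 2.
Difference of the inputs: 1.7058085200 − 1.8308606400 = -0.1250521200
Correction (A(h/2) − A(h))/(2 − 1) = (-0.1250521200)/1 = -0.1250521200
R = A(h/2) + (A(h/2) − A(h))/1 = 1.7058085200 − 0.1250521200 = 1.5807564000

1.580756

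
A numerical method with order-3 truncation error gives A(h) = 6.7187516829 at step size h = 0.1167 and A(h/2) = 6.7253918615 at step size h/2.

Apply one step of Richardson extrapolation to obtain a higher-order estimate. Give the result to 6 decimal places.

6.726340

Leading term ∝ h^3; use weight 8 = 2^3.
8*6.7253918615 = 53.8031348920; subtract 6.7187516829 → 47.0843832091
47.0843832091 ÷ 7 = 6.7263404584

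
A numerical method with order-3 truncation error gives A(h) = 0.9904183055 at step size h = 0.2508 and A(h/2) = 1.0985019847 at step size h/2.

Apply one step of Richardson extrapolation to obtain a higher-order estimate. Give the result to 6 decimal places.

1.113943

With r = 3 the leading error scales as h^3, so the weight is 2^3 = 8.
8 × 1.0985019847 = 8.7880158776; 8.7880158776 − 0.9904183055 = 7.7975975721
(8 × 1.0985019847 − 0.9904183055)/(8 − 1) = 1.1139425103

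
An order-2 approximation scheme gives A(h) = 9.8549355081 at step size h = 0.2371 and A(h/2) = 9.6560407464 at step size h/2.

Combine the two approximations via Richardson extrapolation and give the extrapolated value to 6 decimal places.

9.589742

With r = 2 the leading error scales as h^2, so the weight is 2^2 = 4.
Weighted: 38.6241629856 − 9.8549355081 = 28.7692274775
Extrapolated: 28.7692274775 / 3 = 9.5897424925
Correction |R − A(h/2)| = 6.630e-02; gap |A(h/2) − A(h)| = 1.989e-01.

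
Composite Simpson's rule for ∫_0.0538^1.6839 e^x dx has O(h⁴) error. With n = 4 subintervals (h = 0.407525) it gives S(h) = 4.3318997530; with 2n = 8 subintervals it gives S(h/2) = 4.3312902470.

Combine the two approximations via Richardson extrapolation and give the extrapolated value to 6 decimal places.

4.331250

Method order is 4; weight 2^4 = 16.
Weighted: 69.3006439520 − 4.3318997530 = 64.9687441990
Divide by 2^4 − 1 = 15.
(16 × 4.3312902470 − 4.3318997530)/(16 − 1) = 4.3312496133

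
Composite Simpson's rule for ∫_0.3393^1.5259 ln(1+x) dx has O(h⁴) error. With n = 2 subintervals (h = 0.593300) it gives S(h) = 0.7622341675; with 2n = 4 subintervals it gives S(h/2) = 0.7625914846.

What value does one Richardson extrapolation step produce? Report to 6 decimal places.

Method order is 4; weight 2^4 = 16.
Numerator 16·A(h/2) − A(h) = 16·0.7625914846 − 0.7622341675 = 11.4392295861
Denominator 16 − 1 = 15.
R = 11.4392295861/15 = 0.7626153057

0.762615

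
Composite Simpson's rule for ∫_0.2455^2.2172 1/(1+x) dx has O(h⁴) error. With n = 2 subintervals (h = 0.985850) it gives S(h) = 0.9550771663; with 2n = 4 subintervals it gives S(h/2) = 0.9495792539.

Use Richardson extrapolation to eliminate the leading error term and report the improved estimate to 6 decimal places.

r = 4, so 2^r = 16.
16 × 0.9495792539 = 15.1932680624; 15.1932680624 − 0.9550771663 = 14.2381908961
Denominator 16 − 1 = 15.
So the Richardson estimate is 0.9492127264.

0.949213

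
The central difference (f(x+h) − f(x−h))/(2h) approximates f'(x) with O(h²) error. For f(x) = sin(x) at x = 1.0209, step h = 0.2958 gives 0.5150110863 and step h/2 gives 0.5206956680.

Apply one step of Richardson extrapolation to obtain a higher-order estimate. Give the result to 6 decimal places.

With r = 2 the leading error scales as h^2, so the weight is 2^2 = 4.
Weighted: 2.0827826720 − 0.5150110863 = 1.5677715857
Divide by 2^2 − 1 = 3.
R = 1.5677715857/3 = 0.5225905286
Shift from A(h/2): +0.0018948606.

0.522591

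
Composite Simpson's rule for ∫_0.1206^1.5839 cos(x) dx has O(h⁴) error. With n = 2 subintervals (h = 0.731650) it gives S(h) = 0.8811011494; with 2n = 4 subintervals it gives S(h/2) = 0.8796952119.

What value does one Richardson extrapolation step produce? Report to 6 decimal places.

0.879601

r = 4, so 2^r = 16.
Numerator 16 × A(h/2) − A(h) = 16 × 0.8796952119 − 0.8811011494 = 13.1940222410
Divide by 2^4 − 1 = 15.
So the Richardson estimate is 0.8796014827.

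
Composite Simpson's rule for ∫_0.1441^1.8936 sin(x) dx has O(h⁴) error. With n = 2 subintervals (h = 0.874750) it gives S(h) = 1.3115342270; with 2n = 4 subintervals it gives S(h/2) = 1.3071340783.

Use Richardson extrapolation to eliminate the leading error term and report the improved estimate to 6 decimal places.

Leading term ∝ h^4; use weight 16 = 2^4.
Numerator 16×A(h/2) − A(h) = 16×1.3071340783 − 1.3115342270 = 19.6026110258
19.6026110258 ÷ 15 = 1.3068407351

1.306841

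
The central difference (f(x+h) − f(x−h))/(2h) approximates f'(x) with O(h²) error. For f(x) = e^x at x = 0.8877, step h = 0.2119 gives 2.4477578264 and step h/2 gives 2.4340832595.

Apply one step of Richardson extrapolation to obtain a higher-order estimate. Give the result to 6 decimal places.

2.429525

The method has order 2: 2^2 = 4.
4·2.4340832595 = 9.7363330380; 9.7363330380 − 2.4477578264 = 7.2885752116
Divide by 2^2 − 1 = 3.
Extrapolated: 7.2885752116 / 3 = 2.4295250705
Correction |R − A(h/2)| = 4.558e-03; gap |A(h/2) − A(h)| = 1.367e-02.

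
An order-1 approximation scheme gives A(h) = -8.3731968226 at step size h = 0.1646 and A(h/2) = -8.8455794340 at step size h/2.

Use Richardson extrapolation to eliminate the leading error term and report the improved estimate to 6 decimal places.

r = 1, so 2^r = 2.
2^1×A(h/2) = -17.6911588680; minus A(h) gives -9.3179620454.
Denominator 2 − 1 = 1.
(-9.3179620454) ÷ 1 = -9.3179620454

-9.317962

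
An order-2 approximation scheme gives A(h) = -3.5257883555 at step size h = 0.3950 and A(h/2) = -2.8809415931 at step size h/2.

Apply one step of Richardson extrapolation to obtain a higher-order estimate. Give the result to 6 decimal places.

-2.665993

Method order is 2; weight 2^2 = 4.
Numerator 4*A(h/2) − A(h) = 4*(-2.8809415931) − (-3.5257883555) = -7.9979780169
R = (-7.9979780169)/3 = -2.6659926723
Gap between inputs: 6.448e-01; correction applied: +0.2149489208.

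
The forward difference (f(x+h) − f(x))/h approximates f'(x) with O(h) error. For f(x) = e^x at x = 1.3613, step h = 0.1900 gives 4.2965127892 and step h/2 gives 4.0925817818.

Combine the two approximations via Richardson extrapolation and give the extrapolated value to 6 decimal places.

3.888651

Method order is 1; weight 2^1 = 2.
2·4.0925817818 = 8.1851635636; 8.1851635636 − 4.2965127892 = 3.8886507744
R = 3.8886507744/1 = 3.8886507744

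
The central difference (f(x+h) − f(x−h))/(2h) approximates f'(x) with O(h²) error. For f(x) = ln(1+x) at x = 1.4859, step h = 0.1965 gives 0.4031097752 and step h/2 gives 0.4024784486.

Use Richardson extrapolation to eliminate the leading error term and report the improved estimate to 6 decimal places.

Method order is 2; weight 2^2 = 4.
4*0.4024784486 − 0.4031097752 = 1.2068040192
Extrapolated: 1.2068040192 / 3 = 0.4022680064

0.402268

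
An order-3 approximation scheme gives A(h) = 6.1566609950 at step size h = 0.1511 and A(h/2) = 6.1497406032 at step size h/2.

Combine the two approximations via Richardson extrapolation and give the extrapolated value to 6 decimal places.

6.148752

Method order is 3; weight 2^3 = 8.
8·6.1497406032 − 6.1566609950 = 43.0412638306
Denominator 8 − 1 = 7.
So the Richardson estimate is 6.1487519758.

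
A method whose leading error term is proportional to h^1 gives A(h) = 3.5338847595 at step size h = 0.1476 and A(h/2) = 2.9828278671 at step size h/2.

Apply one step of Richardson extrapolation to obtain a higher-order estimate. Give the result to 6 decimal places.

2.431771

Leading term ∝ h^1; use weight 2 = 2^1.
2 × 2.9828278671 = 5.9656557342; 5.9656557342 − 3.5338847595 = 2.4317709747
Denominator 2 − 1 = 1.
R = 2.4317709747/1 = 2.4317709747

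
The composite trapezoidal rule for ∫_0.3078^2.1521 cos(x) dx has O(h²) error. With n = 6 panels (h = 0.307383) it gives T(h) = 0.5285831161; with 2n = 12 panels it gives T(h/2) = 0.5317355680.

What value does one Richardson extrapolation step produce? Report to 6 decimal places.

0.532786

The method has order 2: 2^2 = 4.
2^2*A(h/2) = 2.1269422720; minus A(h) gives 1.5983591559.
1.5983591559 ÷ 3 = 0.5327863853
Gap between inputs: 3.152e-03; correction applied: +0.0010508173.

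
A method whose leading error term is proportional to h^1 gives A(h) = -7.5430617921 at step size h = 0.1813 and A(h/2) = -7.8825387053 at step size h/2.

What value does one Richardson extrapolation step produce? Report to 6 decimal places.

-8.222016

Order 1 gives 2^r = 2 and 2^r − 1 = 1.
2*(-7.8825387053) − (-7.5430617921) = -8.2220156185
(-8.2220156185) ÷ 1 = -8.2220156185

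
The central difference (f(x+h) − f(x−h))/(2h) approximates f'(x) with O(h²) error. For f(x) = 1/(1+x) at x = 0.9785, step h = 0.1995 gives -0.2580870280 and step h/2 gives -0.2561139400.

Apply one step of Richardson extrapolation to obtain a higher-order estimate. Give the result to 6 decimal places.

-0.255456

With r = 2 the leading error scales as h^2, so the weight is 2^2 = 4.
4×(-0.2561139400) = -1.0244557600; subtract (-0.2580870280) → -0.7663687320
Divide by 2^2 − 1 = 3.
Extrapolated: (-0.7663687320) / 3 = -0.2554562440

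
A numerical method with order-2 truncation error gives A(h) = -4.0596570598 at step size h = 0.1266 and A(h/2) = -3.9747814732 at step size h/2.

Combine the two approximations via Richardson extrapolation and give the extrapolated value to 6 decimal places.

-3.946490

Method order is 2; weight 2^2 = 4.
4*(-3.9747814732) − (-4.0596570598) = -11.8394688330
(-11.8394688330) ÷ 3 = -3.9464896110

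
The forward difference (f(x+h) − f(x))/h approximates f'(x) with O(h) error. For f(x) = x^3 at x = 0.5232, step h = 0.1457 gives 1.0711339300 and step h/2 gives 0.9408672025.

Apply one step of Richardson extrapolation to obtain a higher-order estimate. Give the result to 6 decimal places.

r = 1, so 2^r = 2.
2×0.9408672025 − 1.0711339300 = 0.8106004750
R = 0.8106004750/1 = 0.8106004750

0.810600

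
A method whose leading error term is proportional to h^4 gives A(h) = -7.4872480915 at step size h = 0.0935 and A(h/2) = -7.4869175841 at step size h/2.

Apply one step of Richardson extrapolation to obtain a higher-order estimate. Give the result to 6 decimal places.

-7.486896

Order 4 gives 2^r = 16 and 2^r − 1 = 15.
Difference of the inputs: -7.4869175841 − (-7.4872480915) = 0.0003305074
Correction (A(h/2) − A(h))/(16 − 1) = 0.0003305074/15 = 0.0000220338
R = -7.4869175841 + 0.0000220338 = -7.4868955503
Shift from A(h/2): +0.0000220338.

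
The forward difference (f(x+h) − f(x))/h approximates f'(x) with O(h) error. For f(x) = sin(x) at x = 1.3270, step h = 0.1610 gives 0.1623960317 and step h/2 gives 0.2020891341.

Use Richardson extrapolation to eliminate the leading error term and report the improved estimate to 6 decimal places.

Leading term ∝ h^1; use weight 2 = 2^1.
Difference of the inputs: 0.2020891341 − 0.1623960317 = 0.0396931024
Divide by 2^1 − 1 = 1: 0.0396931024/1 = 0.0396931024
R = 0.2020891341 + 0.0396931024 = 0.2417822365

0.241782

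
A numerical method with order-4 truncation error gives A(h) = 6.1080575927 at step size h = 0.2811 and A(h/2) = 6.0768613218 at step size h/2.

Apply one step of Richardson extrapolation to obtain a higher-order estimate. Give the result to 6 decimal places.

6.074782

Error is O(h^4); halving h shrinks it by 2^4 = 16.
16×6.0768613218 = 97.2297811488; subtract 6.1080575927 → 91.1217235561
Divide by 2^4 − 1 = 15.
Result: 6.0747815704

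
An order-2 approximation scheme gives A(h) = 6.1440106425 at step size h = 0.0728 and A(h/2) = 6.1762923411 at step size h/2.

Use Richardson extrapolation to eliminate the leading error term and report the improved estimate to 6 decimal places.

r = 2, so 2^r = 4.
4·6.1762923411 = 24.7051693644; 24.7051693644 − 6.1440106425 = 18.5611587219
R = 18.5611587219/3 = 6.1870529073
Correction |R − A(h/2)| = 1.076e-02; gap |A(h/2) − A(h)| = 3.228e-02.

6.187053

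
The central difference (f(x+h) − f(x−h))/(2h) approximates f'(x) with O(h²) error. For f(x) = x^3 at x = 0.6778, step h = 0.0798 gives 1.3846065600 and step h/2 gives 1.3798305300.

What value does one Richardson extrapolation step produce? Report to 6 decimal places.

Leading term ∝ h^2; use weight 4 = 2^2.
4 × 1.3798305300 − 1.3846065600 = 4.1347155600
(4 × 1.3798305300 − 1.3846065600)/(4 − 1) = 1.3782385200

1.378239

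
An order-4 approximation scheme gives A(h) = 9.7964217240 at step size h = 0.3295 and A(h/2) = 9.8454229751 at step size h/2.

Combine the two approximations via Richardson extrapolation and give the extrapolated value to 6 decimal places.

9.848690

With r = 4 the leading error scales as h^4, so the weight is 2^4 = 16.
16 × 9.8454229751 = 157.5267676016; subtract 9.7964217240 → 147.7303458776
Denominator 16 − 1 = 15.
Result: 9.8486897252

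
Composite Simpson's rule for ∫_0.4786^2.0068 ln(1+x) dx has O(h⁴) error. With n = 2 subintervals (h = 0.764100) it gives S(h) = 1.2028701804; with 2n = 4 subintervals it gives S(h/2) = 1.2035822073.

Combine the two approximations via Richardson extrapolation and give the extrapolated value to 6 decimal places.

r = 4: numerator weight 16, denominator 15.
2^4 × A(h/2) = 19.2573153168; minus A(h) gives 18.0544451364.
Denominator 16 − 1 = 15.
Extrapolated: 18.0544451364 / 15 = 1.2036296758
Shift from A(h/2): +0.0000474685.

1.203630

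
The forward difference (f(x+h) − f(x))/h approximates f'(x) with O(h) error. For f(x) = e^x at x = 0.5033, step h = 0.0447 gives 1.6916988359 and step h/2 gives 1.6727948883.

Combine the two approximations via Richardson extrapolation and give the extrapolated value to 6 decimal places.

1.653891

Leading term ∝ h^1; use weight 2 = 2^1.
Weighted: 3.3455897766 − 1.6916988359 = 1.6538909407
R = 1.6538909407/1 = 1.6538909407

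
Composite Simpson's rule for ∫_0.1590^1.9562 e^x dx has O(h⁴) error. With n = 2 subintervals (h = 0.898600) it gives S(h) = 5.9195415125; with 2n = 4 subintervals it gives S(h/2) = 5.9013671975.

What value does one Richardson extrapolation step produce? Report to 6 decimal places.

r = 4: numerator weight 16, denominator 15.
2^4*A(h/2) = 94.4218751600; minus A(h) gives 88.5023336475.
Divide by 2^4 − 1 = 15.
(16*5.9013671975 − 5.9195415125)/(16 − 1) = 5.9001555765

5.900156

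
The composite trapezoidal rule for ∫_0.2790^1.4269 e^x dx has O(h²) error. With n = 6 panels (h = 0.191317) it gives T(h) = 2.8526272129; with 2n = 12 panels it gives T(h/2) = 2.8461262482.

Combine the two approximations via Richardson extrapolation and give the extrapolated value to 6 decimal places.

r = 2, so 2^r = 4.
4 × 2.8461262482 = 11.3845049928; 11.3845049928 − 2.8526272129 = 8.5318777799
Denominator 4 − 1 = 3.
Extrapolated: 8.5318777799 / 3 = 2.8439592600

2.843959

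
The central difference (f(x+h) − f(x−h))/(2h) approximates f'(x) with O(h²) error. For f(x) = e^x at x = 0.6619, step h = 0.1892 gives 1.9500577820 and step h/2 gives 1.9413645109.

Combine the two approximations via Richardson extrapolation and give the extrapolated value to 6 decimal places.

1.938467

r = 2, so 2^r = 4.
4 × 1.9413645109 = 7.7654580436; 7.7654580436 − 1.9500577820 = 5.8154002616
Extrapolated: 5.8154002616 / 3 = 1.9384667539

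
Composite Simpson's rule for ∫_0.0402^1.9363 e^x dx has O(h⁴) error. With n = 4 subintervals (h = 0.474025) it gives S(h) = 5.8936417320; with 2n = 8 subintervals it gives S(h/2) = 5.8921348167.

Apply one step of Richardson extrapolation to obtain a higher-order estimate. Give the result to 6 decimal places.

5.892034

Order 4 gives 2^r = 16 and 2^r − 1 = 15.
16·5.8921348167 − 5.8936417320 = 88.3805153352
88.3805153352 ÷ 15 = 5.8920343557
Gap between inputs: 1.507e-03; correction applied: −0.0001004610.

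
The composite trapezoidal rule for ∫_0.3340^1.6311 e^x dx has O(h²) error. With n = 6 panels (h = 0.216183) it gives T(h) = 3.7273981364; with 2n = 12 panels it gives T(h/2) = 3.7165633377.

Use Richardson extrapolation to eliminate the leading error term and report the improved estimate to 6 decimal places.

3.712952

Order 2 gives 2^r = 4 and 2^r − 1 = 3.
Numerator 4×A(h/2) − A(h) = 4×3.7165633377 − 3.7273981364 = 11.1388552144
11.1388552144 ÷ 3 = 3.7129517381
Correction |R − A(h/2)| = 3.612e-03; gap |A(h/2) − A(h)| = 1.083e-02.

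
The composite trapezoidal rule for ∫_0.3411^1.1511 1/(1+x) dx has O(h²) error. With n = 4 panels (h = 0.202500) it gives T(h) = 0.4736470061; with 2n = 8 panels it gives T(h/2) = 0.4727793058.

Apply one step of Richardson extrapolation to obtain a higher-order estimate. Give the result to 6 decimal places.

Method order is 2; weight 2^2 = 4.
Top: 4(0.4727793058) − (0.4736470061) = 1.4174702171
Divide by 2^2 − 1 = 3.
Extrapolated: 1.4174702171 / 3 = 0.4724900724

0.472490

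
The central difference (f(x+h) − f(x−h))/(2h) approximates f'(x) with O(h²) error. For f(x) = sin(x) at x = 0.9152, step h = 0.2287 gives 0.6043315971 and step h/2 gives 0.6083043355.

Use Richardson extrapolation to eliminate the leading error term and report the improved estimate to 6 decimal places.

Error is O(h^2); halving h shrinks it by 2^2 = 4.
2^2×A(h/2) = 2.4332173420; minus A(h) gives 1.8288857449.
Divide by 2^2 − 1 = 3.
So the Richardson estimate is 0.6096285816.
Correction |R − A(h/2)| = 1.324e-03; gap |A(h/2) − A(h)| = 3.973e-03.

0.609629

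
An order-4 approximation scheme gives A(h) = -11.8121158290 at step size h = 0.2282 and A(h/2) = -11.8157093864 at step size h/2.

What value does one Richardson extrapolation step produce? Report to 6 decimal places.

Method order is 4; weight 2^4 = 16.
Top: 16(-11.8157093864) − (-11.8121158290) = -177.2392343534
(-177.2392343534) ÷ 15 = -11.8159489569
Correction |R − A(h/2)| = 2.396e-04; gap |A(h/2) − A(h)| = 3.594e-03.

-11.815949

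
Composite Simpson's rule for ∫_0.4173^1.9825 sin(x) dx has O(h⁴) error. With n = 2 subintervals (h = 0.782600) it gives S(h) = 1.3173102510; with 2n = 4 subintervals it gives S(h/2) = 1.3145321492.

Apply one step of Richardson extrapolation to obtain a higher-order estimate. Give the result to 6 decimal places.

r = 4: numerator weight 16, denominator 15.
Weighted: 21.0325143872 − 1.3173102510 = 19.7152041362
R = 19.7152041362/15 = 1.3143469424

1.314347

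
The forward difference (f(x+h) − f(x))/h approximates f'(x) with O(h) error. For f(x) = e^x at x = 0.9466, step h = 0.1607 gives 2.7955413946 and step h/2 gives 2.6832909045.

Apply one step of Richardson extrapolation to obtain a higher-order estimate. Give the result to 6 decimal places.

2.571040

Method order is 1; weight 2^1 = 2.
Difference of the inputs: 2.6832909045 − 2.7955413946 = -0.1122504901
Divide by 2^1 − 1 = 1: (-0.1122504901)/1 = -0.1122504901
R = 2.6832909045 − 0.1122504901 = 2.5710404144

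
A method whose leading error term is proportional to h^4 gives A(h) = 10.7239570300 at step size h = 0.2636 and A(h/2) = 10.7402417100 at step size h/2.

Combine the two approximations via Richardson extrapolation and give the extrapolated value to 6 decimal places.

Order 4 gives 2^r = 16 and 2^r − 1 = 15.
Weighted: 171.8438673600 − 10.7239570300 = 161.1199103300
R = 161.1199103300/15 = 10.7413273553
Correction |R − A(h/2)| = 1.086e-03; gap |A(h/2) − A(h)| = 1.628e-02.

10.741327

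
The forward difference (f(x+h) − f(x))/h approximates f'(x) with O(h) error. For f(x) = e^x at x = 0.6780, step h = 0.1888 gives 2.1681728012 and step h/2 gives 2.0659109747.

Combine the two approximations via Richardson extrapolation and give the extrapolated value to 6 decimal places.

With r = 1 the leading error scales as h^1, so the weight is 2^1 = 2.
Difference of the inputs: 2.0659109747 − 2.1681728012 = -0.1022618265
Correction (A(h/2) − A(h))/(2 − 1) = (-0.1022618265)/1 = -0.1022618265
R = A(h/2) + (A(h/2) − A(h))/1 = 2.0659109747 − 0.1022618265 = 1.9636491482
Shift from A(h/2): −0.1022618265.

1.963649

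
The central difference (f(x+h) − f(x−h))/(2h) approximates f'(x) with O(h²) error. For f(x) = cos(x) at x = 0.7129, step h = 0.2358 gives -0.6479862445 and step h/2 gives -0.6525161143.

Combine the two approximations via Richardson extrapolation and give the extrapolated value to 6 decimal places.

Order 2 gives 2^r = 4 and 2^r − 1 = 3.
A(h/2) − A(h) = -0.6525161143 − (-0.6479862445) = -0.0045298698
Correction (A(h/2) − A(h))/(4 − 1) = (-0.0045298698)/3 = -0.0015099566
R = -0.6525161143 − 0.0015099566 = -0.6540260709

-0.654026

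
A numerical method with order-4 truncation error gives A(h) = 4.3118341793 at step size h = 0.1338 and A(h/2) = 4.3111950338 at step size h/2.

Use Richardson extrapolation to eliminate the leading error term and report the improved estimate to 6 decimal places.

4.311152

With r = 4 the leading error scales as h^4, so the weight is 2^4 = 16.
16*4.3111950338 = 68.9791205408; 68.9791205408 − 4.3118341793 = 64.6672863615
(16*4.3111950338 − 4.3118341793)/(16 − 1) = 4.3111524241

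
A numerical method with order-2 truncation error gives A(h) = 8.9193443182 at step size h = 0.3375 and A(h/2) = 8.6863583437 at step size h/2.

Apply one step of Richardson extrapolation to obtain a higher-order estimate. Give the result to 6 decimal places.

Leading term ∝ h^2; use weight 4 = 2^2.
4×8.6863583437 − 8.9193443182 = 25.8260890566
Divide by 2^2 − 1 = 3.
R = 25.8260890566/3 = 8.6086963522
Correction |R − A(h/2)| = 7.766e-02; gap |A(h/2) − A(h)| = 2.330e-01.

8.608696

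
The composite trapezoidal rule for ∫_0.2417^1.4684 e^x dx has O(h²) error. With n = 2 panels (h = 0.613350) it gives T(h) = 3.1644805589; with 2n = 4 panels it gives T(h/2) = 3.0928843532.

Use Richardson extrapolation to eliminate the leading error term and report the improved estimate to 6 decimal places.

Order 2 gives 2^r = 4 and 2^r − 1 = 3.
4*3.0928843532 = 12.3715374128; subtract 3.1644805589 → 9.2070568539
(4*3.0928843532 − 3.1644805589)/(4 − 1) = 3.0690189513
Gap between inputs: 7.160e-02; correction applied: −0.0238654019.

3.069019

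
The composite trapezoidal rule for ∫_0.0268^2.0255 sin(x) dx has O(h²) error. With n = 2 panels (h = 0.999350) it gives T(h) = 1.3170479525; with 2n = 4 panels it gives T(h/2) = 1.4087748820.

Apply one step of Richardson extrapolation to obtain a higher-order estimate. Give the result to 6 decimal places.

1.439351

r = 2, so 2^r = 4.
4 × 1.4087748820 − 1.3170479525 = 4.3180515755
Denominator 4 − 1 = 3.
Result: 1.4393505252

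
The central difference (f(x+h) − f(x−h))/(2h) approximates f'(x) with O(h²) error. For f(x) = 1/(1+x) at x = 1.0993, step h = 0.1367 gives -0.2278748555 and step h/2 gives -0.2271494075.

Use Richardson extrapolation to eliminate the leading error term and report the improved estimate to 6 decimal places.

r = 2, so 2^r = 4.
Numerator 4*A(h/2) − A(h) = 4*(-0.2271494075) − (-0.2278748555) = -0.6807227745
Denominator 4 − 1 = 3.
Extrapolated: (-0.6807227745) / 3 = -0.2269075915
Gap between inputs: 7.254e-04; correction applied: +0.0002418160.

-0.226908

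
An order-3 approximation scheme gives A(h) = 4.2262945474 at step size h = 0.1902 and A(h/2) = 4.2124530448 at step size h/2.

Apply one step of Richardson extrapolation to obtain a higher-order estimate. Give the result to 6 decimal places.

Leading term ∝ h^3; use weight 8 = 2^3.
Weighted: 33.6996243584 − 4.2262945474 = 29.4733298110
Divide by 2^3 − 1 = 7.
29.4733298110 ÷ 7 = 4.2104756873
Shift from A(h/2): −0.0019773575.

4.210476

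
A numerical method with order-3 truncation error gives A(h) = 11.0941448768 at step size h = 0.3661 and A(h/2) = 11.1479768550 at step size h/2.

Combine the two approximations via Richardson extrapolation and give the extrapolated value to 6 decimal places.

11.155667

With r = 3 the leading error scales as h^3, so the weight is 2^3 = 8.
8×11.1479768550 = 89.1838148400; subtract 11.0941448768 → 78.0896699632
78.0896699632 ÷ 7 = 11.1556671376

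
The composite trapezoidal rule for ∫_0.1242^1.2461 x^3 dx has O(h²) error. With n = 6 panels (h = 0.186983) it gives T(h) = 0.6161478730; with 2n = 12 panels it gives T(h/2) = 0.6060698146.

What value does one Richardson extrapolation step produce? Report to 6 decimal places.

0.602710

Order 2 gives 2^r = 4 and 2^r − 1 = 3.
4*0.6060698146 = 2.4242792584; subtract 0.6161478730 → 1.8081313854
Divide by 2^2 − 1 = 3.
R = 1.8081313854/3 = 0.6027104618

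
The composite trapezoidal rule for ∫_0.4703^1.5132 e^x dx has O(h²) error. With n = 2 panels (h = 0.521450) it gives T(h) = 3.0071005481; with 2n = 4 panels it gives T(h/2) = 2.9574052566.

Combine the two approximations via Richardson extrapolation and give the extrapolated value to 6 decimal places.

2.940840

Method order is 2; weight 2^2 = 4.
Numerator 4*A(h/2) − A(h) = 4*2.9574052566 − 3.0071005481 = 8.8225204783
Denominator 4 − 1 = 3.
R = 8.8225204783/3 = 2.9408401594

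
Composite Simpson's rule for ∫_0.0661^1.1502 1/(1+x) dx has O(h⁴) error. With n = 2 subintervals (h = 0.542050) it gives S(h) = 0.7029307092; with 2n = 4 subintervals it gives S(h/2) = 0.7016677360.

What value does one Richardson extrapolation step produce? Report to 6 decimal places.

0.701584

With r = 4 the leading error scales as h^4, so the weight is 2^4 = 16.
Weighted: 11.2266837760 − 0.7029307092 = 10.5237530668
(16 × 0.7016677360 − 0.7029307092)/(16 − 1) = 0.7015835378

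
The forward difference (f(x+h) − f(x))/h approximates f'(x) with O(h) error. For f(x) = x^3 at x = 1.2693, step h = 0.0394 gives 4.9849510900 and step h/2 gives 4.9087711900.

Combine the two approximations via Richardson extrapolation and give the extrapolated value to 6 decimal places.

The method has order 1: 2^1 = 2.
Weighted: 9.8175423800 − 4.9849510900 = 4.8325912900
Denominator 2 − 1 = 1.
Extrapolated: 4.8325912900 / 1 = 4.8325912900
Shift from A(h/2): −0.0761799000.

4.832591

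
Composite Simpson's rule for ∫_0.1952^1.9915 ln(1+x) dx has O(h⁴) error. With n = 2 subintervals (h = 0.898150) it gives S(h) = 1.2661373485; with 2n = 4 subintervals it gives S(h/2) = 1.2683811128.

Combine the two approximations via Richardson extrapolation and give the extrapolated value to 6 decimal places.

1.268531

r = 4: numerator weight 16, denominator 15.
16×1.2683811128 − 1.2661373485 = 19.0279604563
R = 19.0279604563/15 = 1.2685306971
Gap between inputs: 2.244e-03; correction applied: +0.0001495843.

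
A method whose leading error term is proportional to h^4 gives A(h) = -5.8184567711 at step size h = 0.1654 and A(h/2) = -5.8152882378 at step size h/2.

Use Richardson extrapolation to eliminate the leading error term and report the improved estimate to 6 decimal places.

Error is O(h^4); halving h shrinks it by 2^4 = 16.
16*(-5.8152882378) = -93.0446118048; (-93.0446118048) − (-5.8184567711) = -87.2261550337
R = (-87.2261550337)/15 = -5.8150770022

-5.815077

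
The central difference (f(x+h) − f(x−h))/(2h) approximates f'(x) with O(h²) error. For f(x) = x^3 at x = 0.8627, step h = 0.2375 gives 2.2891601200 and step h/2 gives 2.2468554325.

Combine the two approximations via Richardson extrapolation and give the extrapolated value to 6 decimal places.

r = 2: numerator weight 4, denominator 3.
Top: 4(2.2468554325) − (2.2891601200) = 6.6982616100
(4*2.2468554325 − 2.2891601200)/(4 − 1) = 2.2327538700
Gap between inputs: 4.230e-02; correction applied: −0.0141015625.

2.232754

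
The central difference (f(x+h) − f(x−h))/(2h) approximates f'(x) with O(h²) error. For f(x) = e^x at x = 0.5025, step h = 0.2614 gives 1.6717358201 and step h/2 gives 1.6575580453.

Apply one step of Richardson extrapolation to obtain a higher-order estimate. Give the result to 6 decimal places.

1.652832

Error is O(h^2); halving h shrinks it by 2^2 = 4.
Top: 4(1.6575580453) − (1.6717358201) = 4.9584963611
Divide by 2^2 − 1 = 3.
4.9584963611 ÷ 3 = 1.6528321204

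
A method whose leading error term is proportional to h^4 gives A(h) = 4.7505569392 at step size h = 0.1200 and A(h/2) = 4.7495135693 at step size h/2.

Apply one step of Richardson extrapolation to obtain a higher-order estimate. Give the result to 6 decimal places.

4.749444

Error is O(h^4); halving h shrinks it by 2^4 = 16.
Difference of the inputs: 4.7495135693 − 4.7505569392 = -0.0010433699
Divide by 2^4 − 1 = 15: (-0.0010433699)/15 = -0.0000695580
R = A(h/2) + (A(h/2) − A(h))/15 = 4.7495135693 − 0.0000695580 = 4.7494440113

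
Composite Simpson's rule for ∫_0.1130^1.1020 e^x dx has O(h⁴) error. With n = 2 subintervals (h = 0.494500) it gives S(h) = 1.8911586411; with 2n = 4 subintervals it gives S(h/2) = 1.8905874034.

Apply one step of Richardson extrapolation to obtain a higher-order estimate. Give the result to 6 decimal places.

1.890549

r = 4, so 2^r = 16.
16×1.8905874034 = 30.2493984544; subtract 1.8911586411 → 28.3582398133
R = 28.3582398133/15 = 1.8905493209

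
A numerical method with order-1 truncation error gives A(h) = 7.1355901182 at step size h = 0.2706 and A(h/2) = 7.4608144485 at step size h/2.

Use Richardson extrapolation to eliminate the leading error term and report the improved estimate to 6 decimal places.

7.786039

r = 1, so 2^r = 2.
2*7.4608144485 = 14.9216288970; 14.9216288970 − 7.1355901182 = 7.7860387788
Denominator 2 − 1 = 1.
Result: 7.7860387788
Correction |R − A(h/2)| = 3.252e-01; gap |A(h/2) − A(h)| = 3.252e-01.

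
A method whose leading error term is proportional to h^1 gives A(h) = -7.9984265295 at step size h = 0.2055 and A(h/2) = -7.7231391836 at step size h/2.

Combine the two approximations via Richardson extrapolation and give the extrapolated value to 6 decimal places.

-7.447852

Leading term ∝ h^1; use weight 2 = 2^1.
2*(-7.7231391836) = -15.4462783672; (-15.4462783672) − (-7.9984265295) = -7.4478518377
(-7.4478518377) ÷ 1 = -7.4478518377
Correction |R − A(h/2)| = 2.753e-01; gap |A(h/2) − A(h)| = 2.753e-01.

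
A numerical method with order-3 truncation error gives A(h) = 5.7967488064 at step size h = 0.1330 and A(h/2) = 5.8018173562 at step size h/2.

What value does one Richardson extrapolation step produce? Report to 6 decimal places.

5.802541

With r = 3 the leading error scales as h^3, so the weight is 2^3 = 8.
Weighted: 46.4145388496 − 5.7967488064 = 40.6177900432
40.6177900432 ÷ 7 = 5.8025414347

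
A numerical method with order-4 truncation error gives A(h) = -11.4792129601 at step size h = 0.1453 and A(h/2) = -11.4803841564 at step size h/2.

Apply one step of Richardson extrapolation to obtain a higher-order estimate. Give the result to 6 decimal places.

r = 4: numerator weight 16, denominator 15.
Weighted: (-183.6861465024) − (-11.4792129601) = -172.2069335423
(16×(-11.4803841564) − (-11.4792129601))/(16 − 1) = -11.4804622362
Shift from A(h/2): −0.0000780798.

-11.480462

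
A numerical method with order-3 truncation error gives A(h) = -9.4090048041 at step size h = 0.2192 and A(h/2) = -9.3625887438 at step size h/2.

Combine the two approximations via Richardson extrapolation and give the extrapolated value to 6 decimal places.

-9.355958

r = 3, so 2^r = 8.
8 × (-9.3625887438) = -74.9007099504; subtract (-9.4090048041) → -65.4917051463
(-65.4917051463) ÷ 7 = -9.3559578780
Shift from A(h/2): +0.0066308658.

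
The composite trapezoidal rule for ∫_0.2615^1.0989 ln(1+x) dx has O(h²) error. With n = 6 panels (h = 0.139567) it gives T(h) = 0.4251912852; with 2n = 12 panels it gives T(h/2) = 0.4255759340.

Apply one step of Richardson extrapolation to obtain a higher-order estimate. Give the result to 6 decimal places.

Order 2 gives 2^r = 4 and 2^r − 1 = 3.
2^2×A(h/2) = 1.7023037360; minus A(h) gives 1.2771124508.
Extrapolated: 1.2771124508 / 3 = 0.4257041503
Gap between inputs: 3.846e-04; correction applied: +0.0001282163.

0.425704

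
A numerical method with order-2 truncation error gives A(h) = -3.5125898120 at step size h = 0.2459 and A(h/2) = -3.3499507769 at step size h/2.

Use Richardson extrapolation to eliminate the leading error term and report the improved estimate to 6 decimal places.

-3.295738

Error is O(h^2); halving h shrinks it by 2^2 = 4.
Top: 4(-3.3499507769) − (-3.5125898120) = -9.8872132956
Divide by 2^2 − 1 = 3.
(-9.8872132956) ÷ 3 = -3.2957377652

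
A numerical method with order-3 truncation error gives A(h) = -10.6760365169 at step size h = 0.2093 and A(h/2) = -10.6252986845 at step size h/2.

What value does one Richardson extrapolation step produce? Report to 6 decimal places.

-10.618050

r = 3, so 2^r = 8.
8×(-10.6252986845) − (-10.6760365169) = -74.3263529591
Divide by 2^3 − 1 = 7.
So the Richardson estimate is -10.6180504227.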